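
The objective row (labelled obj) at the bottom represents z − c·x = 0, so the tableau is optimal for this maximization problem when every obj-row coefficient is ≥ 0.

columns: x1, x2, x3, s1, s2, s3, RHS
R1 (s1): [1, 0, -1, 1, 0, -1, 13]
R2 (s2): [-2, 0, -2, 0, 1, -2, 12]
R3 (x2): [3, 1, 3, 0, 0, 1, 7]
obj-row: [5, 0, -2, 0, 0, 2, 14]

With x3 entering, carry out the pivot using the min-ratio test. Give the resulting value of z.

56/3

Ratio test on column x3 — row 1: entry -1 ≤ 0; row 2: entry -2 ≤ 0; row 3: 7/3 = 7/3. Minimum is 7/3 at row 3 (x2 leaves); pivot element 3.
Pivot on row 3; the obj-row RHS becomes 14 − (-2)·(7/3) = 56/3.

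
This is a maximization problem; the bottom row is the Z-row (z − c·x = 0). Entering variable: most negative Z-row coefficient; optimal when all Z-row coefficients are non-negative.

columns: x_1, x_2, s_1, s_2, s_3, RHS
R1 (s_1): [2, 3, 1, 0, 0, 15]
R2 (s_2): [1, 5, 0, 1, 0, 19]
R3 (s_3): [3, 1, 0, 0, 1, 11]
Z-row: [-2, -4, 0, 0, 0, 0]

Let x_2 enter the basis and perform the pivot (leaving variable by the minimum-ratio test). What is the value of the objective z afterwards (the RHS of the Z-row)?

76/5

Ratio test on column x_2 — row 1: 15/3 = 5; row 2: 19/5 = 19/5; row 3: 11/1 = 11. Minimum is 19/5 at row 2 (s_2 leaves); pivot element 5.
Pivot on row 2; the Z-row RHS becomes 0 − (-4)·(19/5) = 76/5.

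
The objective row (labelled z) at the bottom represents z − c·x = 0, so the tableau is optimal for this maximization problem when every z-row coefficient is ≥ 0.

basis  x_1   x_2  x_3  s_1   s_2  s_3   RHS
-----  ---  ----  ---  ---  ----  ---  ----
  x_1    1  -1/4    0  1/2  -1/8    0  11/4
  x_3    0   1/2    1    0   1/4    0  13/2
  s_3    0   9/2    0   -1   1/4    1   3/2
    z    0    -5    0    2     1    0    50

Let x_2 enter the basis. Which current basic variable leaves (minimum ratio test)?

Column x_2 entries and ratios — x_1: -1/4 ≤ 0, skip; x_3: (13/2)/(1/2) = 13; s_3: (3/2)/(9/2) = 1/3.
Smallest ratio is 1/3 in the row of s_3, so s_3 leaves.

s_3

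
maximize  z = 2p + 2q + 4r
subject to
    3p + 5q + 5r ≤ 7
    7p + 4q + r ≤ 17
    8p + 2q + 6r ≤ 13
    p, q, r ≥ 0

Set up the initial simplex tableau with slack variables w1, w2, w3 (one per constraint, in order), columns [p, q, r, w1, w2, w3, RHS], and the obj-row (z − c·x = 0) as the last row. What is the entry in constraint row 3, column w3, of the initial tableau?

1

Slack w3 belongs to constraint 3; its column is the unit vector e_3, so the entry in row 3 is 1.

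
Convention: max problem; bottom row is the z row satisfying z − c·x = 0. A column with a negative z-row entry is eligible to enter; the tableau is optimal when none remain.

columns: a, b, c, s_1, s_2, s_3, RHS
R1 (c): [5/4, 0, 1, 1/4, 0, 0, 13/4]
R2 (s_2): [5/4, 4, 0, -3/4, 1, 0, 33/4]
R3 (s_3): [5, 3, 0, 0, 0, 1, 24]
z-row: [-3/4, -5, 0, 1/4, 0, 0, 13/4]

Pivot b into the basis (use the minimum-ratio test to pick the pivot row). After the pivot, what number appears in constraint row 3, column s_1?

9/16

Ratio test on column b — row 1: entry 0 ≤ 0; row 2: (33/4)/4 = 33/16; row 3: 24/3 = 8. Minimum is 33/16 at row 2 (s_2 leaves); pivot element 4.
Divide row 2 by 4; eliminate column b from the other rows.
Row 3 update in column s_1: 0 − 3·(-3/16) = 9/16.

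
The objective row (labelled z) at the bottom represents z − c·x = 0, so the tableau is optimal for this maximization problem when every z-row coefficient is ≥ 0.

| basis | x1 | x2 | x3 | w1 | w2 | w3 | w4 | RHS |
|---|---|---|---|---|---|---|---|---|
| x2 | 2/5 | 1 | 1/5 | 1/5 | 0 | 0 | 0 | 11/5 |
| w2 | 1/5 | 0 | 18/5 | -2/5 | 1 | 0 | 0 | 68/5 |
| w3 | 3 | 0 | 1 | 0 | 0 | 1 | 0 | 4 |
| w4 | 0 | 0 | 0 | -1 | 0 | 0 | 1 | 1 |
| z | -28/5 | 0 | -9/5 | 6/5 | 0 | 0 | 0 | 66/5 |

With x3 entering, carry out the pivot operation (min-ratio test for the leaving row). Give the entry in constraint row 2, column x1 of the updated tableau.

1/18

Ratio test on column x3 — row 1: (11/5)/(1/5) = 11; row 2: (68/5)/(18/5) = 34/9; row 3: 4/1 = 4; row 4: entry 0 ≤ 0. Minimum is 34/9 at row 2 (w2 leaves); pivot element 18/5.
Divide row 2 by 18/5; eliminate column x3 from the other rows.
In the new row 2, the x1 entry is the old entry divided by the pivot: (1/5)/(18/5) = 1/18.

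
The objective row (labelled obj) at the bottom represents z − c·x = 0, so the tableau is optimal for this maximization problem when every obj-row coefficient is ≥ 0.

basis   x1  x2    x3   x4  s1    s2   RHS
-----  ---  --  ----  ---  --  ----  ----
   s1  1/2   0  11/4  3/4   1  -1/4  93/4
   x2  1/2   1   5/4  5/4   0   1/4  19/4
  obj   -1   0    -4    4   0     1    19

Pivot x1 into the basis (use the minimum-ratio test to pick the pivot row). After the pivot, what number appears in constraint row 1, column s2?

Ratio test on column x1 — row 1: (93/4)/(1/2) = 93/2; row 2: (19/4)/(1/2) = 19/2. Minimum is 19/2 at row 2 (x2 leaves); pivot element 1/2.
Divide row 2 by 1/2; eliminate column x1 from the other rows.
Row 1 update in column s2: -1/4 − (1/2)·(1/2) = -1/2.

-1/2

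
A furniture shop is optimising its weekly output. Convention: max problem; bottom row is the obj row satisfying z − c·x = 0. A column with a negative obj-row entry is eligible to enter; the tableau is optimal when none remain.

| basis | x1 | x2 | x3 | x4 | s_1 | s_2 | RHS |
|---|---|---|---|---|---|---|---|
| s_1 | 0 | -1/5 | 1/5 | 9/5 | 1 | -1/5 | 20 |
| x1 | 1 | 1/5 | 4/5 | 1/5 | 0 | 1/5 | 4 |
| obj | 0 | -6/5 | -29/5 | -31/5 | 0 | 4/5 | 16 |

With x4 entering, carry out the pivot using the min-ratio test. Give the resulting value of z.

Ratio test on column x4 — row 1: 20/(9/5) = 100/9; row 2: 4/(1/5) = 20. Minimum is 100/9 at row 1 (s_1 leaves); pivot element 9/5.
Pivot on row 1; the obj-row RHS becomes 16 − (-31/5)·(100/9) = 764/9.

764/9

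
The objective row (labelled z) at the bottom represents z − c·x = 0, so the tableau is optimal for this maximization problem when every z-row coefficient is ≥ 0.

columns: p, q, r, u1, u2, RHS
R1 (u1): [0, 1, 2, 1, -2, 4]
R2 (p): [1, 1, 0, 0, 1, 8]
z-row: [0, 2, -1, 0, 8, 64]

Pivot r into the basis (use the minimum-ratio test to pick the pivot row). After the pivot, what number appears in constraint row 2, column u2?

1

Ratio test on column r — row 1: 4/2 = 2; row 2: entry 0 ≤ 0. Minimum is 2 at row 1 (u1 leaves); pivot element 2.
Divide row 1 by 2; eliminate column r from the other rows.
Row 2 update in column u2: 1 − 0·(-1) = 1.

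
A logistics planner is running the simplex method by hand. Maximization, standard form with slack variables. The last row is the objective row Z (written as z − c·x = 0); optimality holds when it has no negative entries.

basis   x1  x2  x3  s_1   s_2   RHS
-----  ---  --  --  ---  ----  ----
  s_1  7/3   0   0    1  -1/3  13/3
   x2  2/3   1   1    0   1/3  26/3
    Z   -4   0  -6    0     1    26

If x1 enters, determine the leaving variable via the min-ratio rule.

s_1

Column x1 entries and ratios — s_1: (13/3)/(7/3) = 13/7; x2: (26/3)/(2/3) = 13.
Smallest ratio is 13/7 in the row of s_1, so s_1 leaves.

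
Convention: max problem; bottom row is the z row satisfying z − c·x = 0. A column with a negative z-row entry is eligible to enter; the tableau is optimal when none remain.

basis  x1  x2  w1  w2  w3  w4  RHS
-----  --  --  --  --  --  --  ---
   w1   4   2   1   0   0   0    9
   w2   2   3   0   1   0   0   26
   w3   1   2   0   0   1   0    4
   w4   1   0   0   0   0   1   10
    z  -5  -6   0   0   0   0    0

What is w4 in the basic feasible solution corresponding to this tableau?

10

w4 is basic (row 4); its value is the RHS of that row, 10.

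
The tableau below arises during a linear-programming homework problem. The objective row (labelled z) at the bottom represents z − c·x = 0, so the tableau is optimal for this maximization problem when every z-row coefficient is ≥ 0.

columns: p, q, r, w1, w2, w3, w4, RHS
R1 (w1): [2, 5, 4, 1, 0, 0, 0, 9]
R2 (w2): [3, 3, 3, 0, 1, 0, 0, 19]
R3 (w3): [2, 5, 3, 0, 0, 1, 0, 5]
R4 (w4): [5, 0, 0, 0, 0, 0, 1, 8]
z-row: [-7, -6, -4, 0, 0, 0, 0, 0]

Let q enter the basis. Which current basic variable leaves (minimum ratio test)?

w3

Column q entries and ratios — w1: 9/5 = 9/5; w2: 19/3 = 19/3; w3: 5/5 = 1; w4: 0 ≤ 0, skip.
Smallest ratio is 1 in the row of w3, so w3 leaves.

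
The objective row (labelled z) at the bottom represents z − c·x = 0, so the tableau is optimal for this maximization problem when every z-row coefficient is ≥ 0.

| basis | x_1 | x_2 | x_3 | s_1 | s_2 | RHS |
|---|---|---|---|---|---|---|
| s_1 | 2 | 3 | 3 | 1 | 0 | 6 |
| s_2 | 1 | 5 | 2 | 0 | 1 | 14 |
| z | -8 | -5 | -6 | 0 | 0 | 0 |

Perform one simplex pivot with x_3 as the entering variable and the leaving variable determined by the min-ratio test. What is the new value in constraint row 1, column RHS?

Ratio test on column x_3 — row 1: 6/3 = 2; row 2: 14/2 = 7. Minimum is 2 at row 1 (s_1 leaves); pivot element 3.
Divide row 1 by 3; eliminate column x_3 from the other rows.
In the new row 1, the RHS entry is the old entry divided by the pivot: 6/3 = 2.

2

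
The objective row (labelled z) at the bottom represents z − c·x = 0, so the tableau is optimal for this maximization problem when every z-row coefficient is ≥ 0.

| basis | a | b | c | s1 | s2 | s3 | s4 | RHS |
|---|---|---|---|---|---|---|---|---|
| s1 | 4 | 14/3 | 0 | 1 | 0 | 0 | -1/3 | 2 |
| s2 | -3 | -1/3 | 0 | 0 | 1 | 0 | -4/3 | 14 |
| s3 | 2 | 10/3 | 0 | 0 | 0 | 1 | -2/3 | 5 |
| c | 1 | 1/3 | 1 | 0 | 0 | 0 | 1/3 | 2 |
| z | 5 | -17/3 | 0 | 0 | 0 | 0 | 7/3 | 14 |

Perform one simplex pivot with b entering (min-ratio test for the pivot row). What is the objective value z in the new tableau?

115/7

Ratio test on column b — row 1: 2/(14/3) = 3/7; row 2: entry -1/3 ≤ 0; row 3: 5/(10/3) = 3/2; row 4: 2/(1/3) = 6. Minimum is 3/7 at row 1 (s1 leaves); pivot element 14/3.
Pivot on row 1; the z-row RHS becomes 14 − (-17/3)·(3/7) = 115/7.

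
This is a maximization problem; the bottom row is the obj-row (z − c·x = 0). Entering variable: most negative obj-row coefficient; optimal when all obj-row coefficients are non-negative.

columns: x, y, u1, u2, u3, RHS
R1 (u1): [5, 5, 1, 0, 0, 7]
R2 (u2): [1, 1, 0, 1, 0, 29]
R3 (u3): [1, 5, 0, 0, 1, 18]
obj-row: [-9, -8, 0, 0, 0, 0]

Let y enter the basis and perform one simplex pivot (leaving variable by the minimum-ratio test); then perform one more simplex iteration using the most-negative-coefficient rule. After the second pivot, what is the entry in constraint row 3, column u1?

Ratio test on column y — row 1: 7/5 = 7/5; row 2: 29/1 = 29; row 3: 18/5 = 18/5. Minimum is 7/5 at row 1 (u1 leaves); pivot element 5.
Divide row 1 by 5; eliminate column y from the other rows.
Second iteration: most negative obj-row entry is -1 in column x, so x enters.
Ratio test on column x — row 1: (7/5)/1 = 7/5; row 2: entry 0 ≤ 0; row 3: entry -4 ≤ 0. Minimum is 7/5 at row 1 (y leaves); pivot element 1.
Divide row 1 by 1; eliminate column x from the other rows.
After both pivots, the entry at constraint row 3, column u1 is -1/5.

-1/5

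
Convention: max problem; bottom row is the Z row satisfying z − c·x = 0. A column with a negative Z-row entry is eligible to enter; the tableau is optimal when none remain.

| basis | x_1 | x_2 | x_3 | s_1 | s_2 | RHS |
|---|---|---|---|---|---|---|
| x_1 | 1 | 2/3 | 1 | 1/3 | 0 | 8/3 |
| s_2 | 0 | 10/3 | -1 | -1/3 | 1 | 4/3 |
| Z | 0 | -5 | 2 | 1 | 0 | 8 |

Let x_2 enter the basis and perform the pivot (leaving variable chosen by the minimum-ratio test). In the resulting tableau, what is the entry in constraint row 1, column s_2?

Ratio test on column x_2 — row 1: (8/3)/(2/3) = 4; row 2: (4/3)/(10/3) = 2/5. Minimum is 2/5 at row 2 (s_2 leaves); pivot element 10/3.
Divide row 2 by 10/3; eliminate column x_2 from the other rows.
Row 1 update in column s_2: 0 − (2/3)·(3/10) = -1/5.

-1/5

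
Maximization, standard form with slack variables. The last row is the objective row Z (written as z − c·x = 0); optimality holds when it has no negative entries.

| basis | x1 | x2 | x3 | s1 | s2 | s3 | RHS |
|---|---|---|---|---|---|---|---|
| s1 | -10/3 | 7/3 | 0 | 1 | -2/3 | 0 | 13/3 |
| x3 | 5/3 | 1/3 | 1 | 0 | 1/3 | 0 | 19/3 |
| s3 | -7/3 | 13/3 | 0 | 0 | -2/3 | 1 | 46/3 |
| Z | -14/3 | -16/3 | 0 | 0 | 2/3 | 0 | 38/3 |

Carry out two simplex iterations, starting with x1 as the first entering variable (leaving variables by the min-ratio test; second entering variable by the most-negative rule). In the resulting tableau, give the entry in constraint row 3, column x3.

7/24

Ratio test on column x1 — row 1: entry -10/3 ≤ 0; row 2: (19/3)/(5/3) = 19/5; row 3: entry -7/3 ≤ 0. Minimum is 19/5 at row 2 (x3 leaves); pivot element 5/3.
Divide row 2 by 5/3; eliminate column x1 from the other rows.
Second iteration: most negative Z-row entry is -22/5 in column x2, so x2 enters.
Ratio test on column x2 — row 1: 17/3 = 17/3; row 2: (19/5)/(1/5) = 19; row 3: (121/5)/(24/5) = 121/24. Minimum is 121/24 at row 3 (s3 leaves); pivot element 24/5.
Divide row 3 by 24/5; eliminate column x2 from the other rows.
After both pivots, the entry at constraint row 3, column x3 is 7/24.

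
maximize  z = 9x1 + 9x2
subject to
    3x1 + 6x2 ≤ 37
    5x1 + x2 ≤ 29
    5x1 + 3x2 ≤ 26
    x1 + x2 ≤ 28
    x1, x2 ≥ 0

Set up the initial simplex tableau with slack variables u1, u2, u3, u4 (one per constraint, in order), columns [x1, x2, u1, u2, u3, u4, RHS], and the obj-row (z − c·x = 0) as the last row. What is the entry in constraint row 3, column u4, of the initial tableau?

0

Slack u4 belongs to constraint 4; its column is the unit vector e_4, so the entry in row 3 is 0.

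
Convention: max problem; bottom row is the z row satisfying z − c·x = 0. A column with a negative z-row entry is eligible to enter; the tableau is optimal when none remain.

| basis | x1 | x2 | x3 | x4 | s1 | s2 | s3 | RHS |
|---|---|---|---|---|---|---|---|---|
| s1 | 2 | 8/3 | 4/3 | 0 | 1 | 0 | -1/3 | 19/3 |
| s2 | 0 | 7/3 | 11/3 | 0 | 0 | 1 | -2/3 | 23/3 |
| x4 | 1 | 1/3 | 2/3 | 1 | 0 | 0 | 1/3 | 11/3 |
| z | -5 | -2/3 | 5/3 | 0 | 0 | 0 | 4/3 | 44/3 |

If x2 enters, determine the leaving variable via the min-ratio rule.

Column x2 entries and ratios — s1: (19/3)/(8/3) = 19/8; s2: (23/3)/(7/3) = 23/7; x4: (11/3)/(1/3) = 11.
Smallest ratio is 19/8 in the row of s1, so s1 leaves.

s1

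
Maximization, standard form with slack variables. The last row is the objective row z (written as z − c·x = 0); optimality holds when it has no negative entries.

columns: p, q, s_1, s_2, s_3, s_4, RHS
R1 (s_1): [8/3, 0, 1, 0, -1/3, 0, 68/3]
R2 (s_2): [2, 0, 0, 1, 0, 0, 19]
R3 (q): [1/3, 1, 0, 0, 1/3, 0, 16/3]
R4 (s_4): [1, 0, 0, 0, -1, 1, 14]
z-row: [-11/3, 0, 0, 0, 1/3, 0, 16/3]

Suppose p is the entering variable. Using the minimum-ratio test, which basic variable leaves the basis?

Column p entries and ratios — s_1: (68/3)/(8/3) = 17/2; s_2: 19/2 = 19/2; q: (16/3)/(1/3) = 16; s_4: 14/1 = 14.
Smallest ratio is 17/2 in the row of s_1, so s_1 leaves.

s_1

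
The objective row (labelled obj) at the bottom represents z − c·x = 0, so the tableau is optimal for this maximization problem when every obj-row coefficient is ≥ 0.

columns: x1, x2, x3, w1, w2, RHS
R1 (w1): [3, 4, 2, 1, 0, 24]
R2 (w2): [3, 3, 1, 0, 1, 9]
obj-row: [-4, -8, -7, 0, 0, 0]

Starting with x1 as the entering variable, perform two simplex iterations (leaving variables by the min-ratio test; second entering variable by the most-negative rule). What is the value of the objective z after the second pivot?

63

Ratio test on column x1 — row 1: 24/3 = 8; row 2: 9/3 = 3. Minimum is 3 at row 2 (w2 leaves); pivot element 3.
Pivot on row 2; the obj-row RHS becomes 0 − (-4)·3 = 12.
Next entering variable (most negative obj-row entry -17/3): x3.
Ratio test on column x3 — row 1: 15/1 = 15; row 2: 3/(1/3) = 9. Minimum is 9 at row 2 (x1 leaves); pivot element 1/3.
After the second pivot the obj-row RHS is 12 − (-17/3)·9 = 63.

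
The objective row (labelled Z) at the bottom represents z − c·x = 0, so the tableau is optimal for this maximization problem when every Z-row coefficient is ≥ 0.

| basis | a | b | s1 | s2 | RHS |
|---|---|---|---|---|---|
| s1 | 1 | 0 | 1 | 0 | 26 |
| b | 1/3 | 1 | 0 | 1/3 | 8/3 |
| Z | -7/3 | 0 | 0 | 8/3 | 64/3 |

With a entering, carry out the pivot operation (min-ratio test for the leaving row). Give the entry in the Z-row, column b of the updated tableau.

7

Ratio test on column a — row 1: 26/1 = 26; row 2: (8/3)/(1/3) = 8. Minimum is 8 at row 2 (b leaves); pivot element 1/3.
Divide row 2 by 1/3; eliminate column a from the other rows.
Z-row update in column b: 0 − (-7/3)·3 = 7.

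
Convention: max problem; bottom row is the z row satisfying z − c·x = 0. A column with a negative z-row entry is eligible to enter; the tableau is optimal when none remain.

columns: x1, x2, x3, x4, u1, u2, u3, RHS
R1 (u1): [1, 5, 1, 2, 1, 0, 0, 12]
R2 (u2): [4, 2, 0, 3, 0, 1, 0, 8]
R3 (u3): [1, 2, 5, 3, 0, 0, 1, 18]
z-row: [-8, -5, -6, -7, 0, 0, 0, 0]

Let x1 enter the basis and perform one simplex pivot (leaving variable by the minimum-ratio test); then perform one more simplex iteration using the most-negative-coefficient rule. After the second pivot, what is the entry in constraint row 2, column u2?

Ratio test on column x1 — row 1: 12/1 = 12; row 2: 8/4 = 2; row 3: 18/1 = 18. Minimum is 2 at row 2 (u2 leaves); pivot element 4.
Divide row 2 by 4; eliminate column x1 from the other rows.
Second iteration: most negative z-row entry is -6 in column x3, so x3 enters.
Ratio test on column x3 — row 1: 10/1 = 10; row 2: entry 0 ≤ 0; row 3: 16/5 = 16/5. Minimum is 16/5 at row 3 (u3 leaves); pivot element 5.
Divide row 3 by 5; eliminate column x3 from the other rows.
After both pivots, the entry at constraint row 2, column u2 is 1/4.

1/4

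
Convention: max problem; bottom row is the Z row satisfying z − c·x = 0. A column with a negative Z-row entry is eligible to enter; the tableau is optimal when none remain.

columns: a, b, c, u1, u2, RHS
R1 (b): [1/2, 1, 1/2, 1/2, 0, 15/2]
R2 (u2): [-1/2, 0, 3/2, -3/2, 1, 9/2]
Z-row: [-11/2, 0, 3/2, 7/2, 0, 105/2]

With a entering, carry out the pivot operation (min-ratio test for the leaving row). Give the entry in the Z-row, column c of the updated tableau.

Ratio test on column a — row 1: (15/2)/(1/2) = 15; row 2: entry -1/2 ≤ 0. Minimum is 15 at row 1 (b leaves); pivot element 1/2.
Divide row 1 by 1/2; eliminate column a from the other rows.
Z-row update in column c: 3/2 − (-11/2)·1 = 7.

7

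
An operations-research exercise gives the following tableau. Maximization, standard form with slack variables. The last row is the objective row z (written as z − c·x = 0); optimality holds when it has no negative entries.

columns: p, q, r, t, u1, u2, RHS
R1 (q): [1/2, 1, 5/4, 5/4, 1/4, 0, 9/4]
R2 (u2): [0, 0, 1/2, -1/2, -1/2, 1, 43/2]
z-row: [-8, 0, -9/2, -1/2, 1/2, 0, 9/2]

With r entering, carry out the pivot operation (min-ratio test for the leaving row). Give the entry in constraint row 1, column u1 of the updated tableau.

1/5

Ratio test on column r — row 1: (9/4)/(5/4) = 9/5; row 2: (43/2)/(1/2) = 43. Minimum is 9/5 at row 1 (q leaves); pivot element 5/4.
Divide row 1 by 5/4; eliminate column r from the other rows.
In the new row 1, the u1 entry is the old entry divided by the pivot: (1/4)/(5/4) = 1/5.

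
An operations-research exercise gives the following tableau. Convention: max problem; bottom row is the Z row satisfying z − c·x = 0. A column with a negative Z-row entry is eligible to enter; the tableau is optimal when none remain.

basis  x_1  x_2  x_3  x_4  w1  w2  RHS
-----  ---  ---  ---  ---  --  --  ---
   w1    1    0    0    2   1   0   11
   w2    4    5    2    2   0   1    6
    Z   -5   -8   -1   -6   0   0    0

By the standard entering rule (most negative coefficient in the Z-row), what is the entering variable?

x_2

Negative Z-row entries: x_1: -5, x_2: -8, x_3: -1, x_4: -6.
The most negative is -8 in column x_2, so x_2 enters.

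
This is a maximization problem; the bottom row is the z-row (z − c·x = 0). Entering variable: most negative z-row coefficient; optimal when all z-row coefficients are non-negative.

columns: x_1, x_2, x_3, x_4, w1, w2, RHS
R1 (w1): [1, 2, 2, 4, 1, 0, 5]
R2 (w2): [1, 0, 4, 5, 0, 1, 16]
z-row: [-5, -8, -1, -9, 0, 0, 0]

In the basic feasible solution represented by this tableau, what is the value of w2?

16

w2 is basic (row 2); its value is the RHS of that row, 16.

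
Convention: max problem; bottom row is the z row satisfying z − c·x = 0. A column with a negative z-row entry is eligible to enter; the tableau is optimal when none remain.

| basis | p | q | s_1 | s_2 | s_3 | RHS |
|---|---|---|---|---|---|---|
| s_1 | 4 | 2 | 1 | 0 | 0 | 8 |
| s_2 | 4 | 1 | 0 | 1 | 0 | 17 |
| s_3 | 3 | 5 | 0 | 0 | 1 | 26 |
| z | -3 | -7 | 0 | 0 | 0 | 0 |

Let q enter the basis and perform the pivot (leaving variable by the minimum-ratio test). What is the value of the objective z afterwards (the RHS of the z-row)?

Ratio test on column q — row 1: 8/2 = 4; row 2: 17/1 = 17; row 3: 26/5 = 26/5. Minimum is 4 at row 1 (s_1 leaves); pivot element 2.
Pivot on row 1; the z-row RHS becomes 0 − (-7)·4 = 28.

28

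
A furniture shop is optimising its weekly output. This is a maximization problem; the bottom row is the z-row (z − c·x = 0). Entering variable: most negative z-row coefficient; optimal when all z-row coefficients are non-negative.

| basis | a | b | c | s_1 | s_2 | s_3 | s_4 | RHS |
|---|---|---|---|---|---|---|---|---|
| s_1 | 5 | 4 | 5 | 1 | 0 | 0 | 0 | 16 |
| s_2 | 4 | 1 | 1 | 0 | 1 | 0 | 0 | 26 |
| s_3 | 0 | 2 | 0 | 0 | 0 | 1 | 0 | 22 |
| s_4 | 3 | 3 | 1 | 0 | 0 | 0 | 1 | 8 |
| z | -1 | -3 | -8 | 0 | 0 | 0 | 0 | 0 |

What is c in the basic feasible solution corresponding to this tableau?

0

c is not in the basis, so in the current basic feasible solution c = 0.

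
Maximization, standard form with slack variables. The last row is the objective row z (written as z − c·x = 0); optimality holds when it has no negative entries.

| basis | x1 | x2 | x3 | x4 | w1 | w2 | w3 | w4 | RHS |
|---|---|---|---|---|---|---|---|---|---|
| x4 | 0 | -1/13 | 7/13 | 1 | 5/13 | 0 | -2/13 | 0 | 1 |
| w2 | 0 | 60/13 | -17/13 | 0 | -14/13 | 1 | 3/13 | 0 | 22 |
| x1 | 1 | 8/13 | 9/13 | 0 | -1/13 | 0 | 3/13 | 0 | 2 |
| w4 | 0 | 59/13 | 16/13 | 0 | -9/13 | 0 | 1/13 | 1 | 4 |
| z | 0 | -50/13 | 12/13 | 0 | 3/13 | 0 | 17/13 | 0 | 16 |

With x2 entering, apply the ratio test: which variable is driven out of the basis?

Column x2 entries and ratios — x4: -1/13 ≤ 0, skip; w2: 22/(60/13) = 143/30; x1: 2/(8/13) = 13/4; w4: 4/(59/13) = 52/59.
Smallest ratio is 52/59 in the row of w4, so w4 leaves.

w4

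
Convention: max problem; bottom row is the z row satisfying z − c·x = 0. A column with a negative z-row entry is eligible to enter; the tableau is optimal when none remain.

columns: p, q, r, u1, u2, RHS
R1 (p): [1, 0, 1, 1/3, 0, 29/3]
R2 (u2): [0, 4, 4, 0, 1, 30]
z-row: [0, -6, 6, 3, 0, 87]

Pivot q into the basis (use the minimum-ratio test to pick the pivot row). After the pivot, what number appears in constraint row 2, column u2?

Ratio test on column q — row 1: entry 0 ≤ 0; row 2: 30/4 = 15/2. Minimum is 15/2 at row 2 (u2 leaves); pivot element 4.
Divide row 2 by 4; eliminate column q from the other rows.
In the new row 2, the u2 entry is the old entry divided by the pivot: 1/4 = 1/4.

1/4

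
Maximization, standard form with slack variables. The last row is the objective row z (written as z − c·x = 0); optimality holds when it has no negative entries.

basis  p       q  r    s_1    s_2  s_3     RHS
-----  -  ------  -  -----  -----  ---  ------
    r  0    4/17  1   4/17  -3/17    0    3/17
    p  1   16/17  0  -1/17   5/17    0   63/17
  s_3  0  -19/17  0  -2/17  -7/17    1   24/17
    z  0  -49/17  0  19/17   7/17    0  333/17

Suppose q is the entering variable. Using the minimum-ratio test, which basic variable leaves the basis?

r

Column q entries and ratios — r: (3/17)/(4/17) = 3/4; p: (63/17)/(16/17) = 63/16; s_3: -19/17 ≤ 0, skip.
Smallest ratio is 3/4 in the row of r, so r leaves.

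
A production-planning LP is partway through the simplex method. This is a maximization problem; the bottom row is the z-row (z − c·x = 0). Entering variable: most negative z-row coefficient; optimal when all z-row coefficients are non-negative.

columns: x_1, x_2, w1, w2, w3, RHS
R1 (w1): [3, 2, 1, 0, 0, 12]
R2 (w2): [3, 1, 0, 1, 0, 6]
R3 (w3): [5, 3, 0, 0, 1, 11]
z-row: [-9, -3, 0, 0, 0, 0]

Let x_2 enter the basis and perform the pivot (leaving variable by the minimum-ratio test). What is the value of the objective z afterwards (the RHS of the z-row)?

Ratio test on column x_2 — row 1: 12/2 = 6; row 2: 6/1 = 6; row 3: 11/3 = 11/3. Minimum is 11/3 at row 3 (w3 leaves); pivot element 3.
Pivot on row 3; the z-row RHS becomes 0 − (-3)·(11/3) = 11.

11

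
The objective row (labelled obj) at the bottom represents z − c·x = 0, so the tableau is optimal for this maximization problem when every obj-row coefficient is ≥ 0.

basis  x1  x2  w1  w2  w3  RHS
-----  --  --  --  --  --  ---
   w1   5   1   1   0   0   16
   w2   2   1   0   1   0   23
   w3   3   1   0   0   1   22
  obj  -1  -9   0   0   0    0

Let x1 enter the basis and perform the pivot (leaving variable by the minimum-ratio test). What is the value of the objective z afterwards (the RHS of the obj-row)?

16/5

Ratio test on column x1 — row 1: 16/5 = 16/5; row 2: 23/2 = 23/2; row 3: 22/3 = 22/3. Minimum is 16/5 at row 1 (w1 leaves); pivot element 5.
Pivot on row 1; the obj-row RHS becomes 0 − (-1)·(16/5) = 16/5.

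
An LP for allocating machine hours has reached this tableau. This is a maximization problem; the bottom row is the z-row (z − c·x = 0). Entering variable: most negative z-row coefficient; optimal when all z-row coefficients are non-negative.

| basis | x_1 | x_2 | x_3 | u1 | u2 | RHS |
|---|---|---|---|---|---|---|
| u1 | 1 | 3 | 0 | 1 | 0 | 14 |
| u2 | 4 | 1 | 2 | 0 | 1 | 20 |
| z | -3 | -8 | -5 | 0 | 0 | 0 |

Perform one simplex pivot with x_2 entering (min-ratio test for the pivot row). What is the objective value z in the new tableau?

Ratio test on column x_2 — row 1: 14/3 = 14/3; row 2: 20/1 = 20. Minimum is 14/3 at row 1 (u1 leaves); pivot element 3.
Pivot on row 1; the z-row RHS becomes 0 − (-8)·(14/3) = 112/3.

112/3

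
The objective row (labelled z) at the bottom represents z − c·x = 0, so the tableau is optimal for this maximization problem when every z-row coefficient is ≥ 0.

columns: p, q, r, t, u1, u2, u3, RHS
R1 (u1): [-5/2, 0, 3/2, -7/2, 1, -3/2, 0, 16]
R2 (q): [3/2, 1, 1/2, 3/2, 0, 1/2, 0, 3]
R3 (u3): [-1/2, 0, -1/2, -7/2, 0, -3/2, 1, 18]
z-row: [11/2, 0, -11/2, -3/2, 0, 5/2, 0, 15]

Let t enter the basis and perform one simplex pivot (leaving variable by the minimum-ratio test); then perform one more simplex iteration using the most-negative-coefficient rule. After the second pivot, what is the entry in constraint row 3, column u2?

Ratio test on column t — row 1: entry -7/2 ≤ 0; row 2: 3/(3/2) = 2; row 3: entry -7/2 ≤ 0. Minimum is 2 at row 2 (q leaves); pivot element 3/2.
Divide row 2 by 3/2; eliminate column t from the other rows.
Second iteration: most negative z-row entry is -5 in column r, so r enters.
Ratio test on column r — row 1: 23/(8/3) = 69/8; row 2: 2/(1/3) = 6; row 3: 25/(2/3) = 75/2. Minimum is 6 at row 2 (t leaves); pivot element 1/3.
Divide row 2 by 1/3; eliminate column r from the other rows.
After both pivots, the entry at constraint row 3, column u2 is -1.

-1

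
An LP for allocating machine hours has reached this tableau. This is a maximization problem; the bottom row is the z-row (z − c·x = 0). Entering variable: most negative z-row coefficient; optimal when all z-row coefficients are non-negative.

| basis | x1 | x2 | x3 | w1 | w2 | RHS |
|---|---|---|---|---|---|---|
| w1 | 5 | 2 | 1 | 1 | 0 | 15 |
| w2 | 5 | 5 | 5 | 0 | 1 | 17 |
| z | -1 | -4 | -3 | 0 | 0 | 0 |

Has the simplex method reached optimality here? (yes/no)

no

The z-row has a negative entry -4 in column x2, so it is not optimal.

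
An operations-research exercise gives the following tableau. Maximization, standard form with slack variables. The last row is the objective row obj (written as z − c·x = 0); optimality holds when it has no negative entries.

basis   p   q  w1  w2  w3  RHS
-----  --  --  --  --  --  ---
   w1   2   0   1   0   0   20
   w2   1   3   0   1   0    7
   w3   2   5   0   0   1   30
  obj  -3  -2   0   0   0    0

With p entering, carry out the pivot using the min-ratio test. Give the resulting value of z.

Ratio test on column p — row 1: 20/2 = 10; row 2: 7/1 = 7; row 3: 30/2 = 15. Minimum is 7 at row 2 (w2 leaves); pivot element 1.
Pivot on row 2; the obj-row RHS becomes 0 − (-3)·7 = 21.

21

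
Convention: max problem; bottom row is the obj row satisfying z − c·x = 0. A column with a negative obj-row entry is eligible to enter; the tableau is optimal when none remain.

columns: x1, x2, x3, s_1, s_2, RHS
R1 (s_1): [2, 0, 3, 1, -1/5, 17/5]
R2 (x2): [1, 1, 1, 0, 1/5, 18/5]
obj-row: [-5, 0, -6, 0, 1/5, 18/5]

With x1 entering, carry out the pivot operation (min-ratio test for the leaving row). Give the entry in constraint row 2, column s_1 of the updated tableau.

Ratio test on column x1 — row 1: (17/5)/2 = 17/10; row 2: (18/5)/1 = 18/5. Minimum is 17/10 at row 1 (s_1 leaves); pivot element 2.
Divide row 1 by 2; eliminate column x1 from the other rows.
Row 2 update in column s_1: 0 − 1·(1/2) = -1/2.

-1/2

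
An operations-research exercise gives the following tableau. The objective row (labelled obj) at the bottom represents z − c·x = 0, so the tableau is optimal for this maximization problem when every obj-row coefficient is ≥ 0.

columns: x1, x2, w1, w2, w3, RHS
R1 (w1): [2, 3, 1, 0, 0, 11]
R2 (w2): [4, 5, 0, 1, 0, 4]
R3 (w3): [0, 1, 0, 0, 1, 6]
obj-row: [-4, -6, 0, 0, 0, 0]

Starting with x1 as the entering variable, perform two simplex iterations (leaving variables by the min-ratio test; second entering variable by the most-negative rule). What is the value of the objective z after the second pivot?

Ratio test on column x1 — row 1: 11/2 = 11/2; row 2: 4/4 = 1; row 3: entry 0 ≤ 0. Minimum is 1 at row 2 (w2 leaves); pivot element 4.
Pivot on row 2; the obj-row RHS becomes 0 − (-4)·1 = 4.
Next entering variable (most negative obj-row entry -1): x2.
Ratio test on column x2 — row 1: 9/(1/2) = 18; row 2: 1/(5/4) = 4/5; row 3: 6/1 = 6. Minimum is 4/5 at row 2 (x1 leaves); pivot element 5/4.
After the second pivot the obj-row RHS is 4 − (-1)·(4/5) = 24/5.

24/5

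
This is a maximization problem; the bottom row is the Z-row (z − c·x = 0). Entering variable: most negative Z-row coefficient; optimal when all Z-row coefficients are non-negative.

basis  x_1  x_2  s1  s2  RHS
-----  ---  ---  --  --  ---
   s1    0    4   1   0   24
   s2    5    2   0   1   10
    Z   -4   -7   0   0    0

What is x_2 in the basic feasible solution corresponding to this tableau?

0

x_2 is not in the basis, so in the current basic feasible solution x_2 = 0.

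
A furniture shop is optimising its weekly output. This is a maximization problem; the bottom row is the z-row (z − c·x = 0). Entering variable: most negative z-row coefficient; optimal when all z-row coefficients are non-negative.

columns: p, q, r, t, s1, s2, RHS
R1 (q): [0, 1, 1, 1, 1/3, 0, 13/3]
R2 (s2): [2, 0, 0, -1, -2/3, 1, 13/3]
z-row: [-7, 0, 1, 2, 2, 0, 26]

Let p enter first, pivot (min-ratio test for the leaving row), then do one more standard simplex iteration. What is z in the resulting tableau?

143/3

Ratio test on column p — row 1: entry 0 ≤ 0; row 2: (13/3)/2 = 13/6. Minimum is 13/6 at row 2 (s2 leaves); pivot element 2.
Pivot on row 2; the z-row RHS becomes 26 − (-7)·(13/6) = 247/6.
Next entering variable (most negative z-row entry -3/2): t.
Ratio test on column t — row 1: (13/3)/1 = 13/3; row 2: entry -1/2 ≤ 0. Minimum is 13/3 at row 1 (q leaves); pivot element 1.
After the second pivot the z-row RHS is 247/6 − (-3/2)·(13/3) = 143/3.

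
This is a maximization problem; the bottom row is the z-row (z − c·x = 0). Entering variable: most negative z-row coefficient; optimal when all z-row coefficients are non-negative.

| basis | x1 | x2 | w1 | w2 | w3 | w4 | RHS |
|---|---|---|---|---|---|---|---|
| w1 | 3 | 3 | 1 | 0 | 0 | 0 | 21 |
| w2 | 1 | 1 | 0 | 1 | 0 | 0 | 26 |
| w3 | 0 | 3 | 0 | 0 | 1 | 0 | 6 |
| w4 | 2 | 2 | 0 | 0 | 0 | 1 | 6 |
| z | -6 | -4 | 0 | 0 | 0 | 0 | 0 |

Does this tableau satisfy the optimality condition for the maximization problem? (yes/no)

no

The z-row has a negative entry -6 in column x1, so it is not optimal.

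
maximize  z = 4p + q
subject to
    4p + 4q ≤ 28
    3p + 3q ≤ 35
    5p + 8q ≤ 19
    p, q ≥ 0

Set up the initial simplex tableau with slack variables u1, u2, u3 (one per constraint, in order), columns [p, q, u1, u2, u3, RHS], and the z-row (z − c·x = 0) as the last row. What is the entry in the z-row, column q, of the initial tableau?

-1

The z-row carries the negated objective coefficients: the q entry is -1.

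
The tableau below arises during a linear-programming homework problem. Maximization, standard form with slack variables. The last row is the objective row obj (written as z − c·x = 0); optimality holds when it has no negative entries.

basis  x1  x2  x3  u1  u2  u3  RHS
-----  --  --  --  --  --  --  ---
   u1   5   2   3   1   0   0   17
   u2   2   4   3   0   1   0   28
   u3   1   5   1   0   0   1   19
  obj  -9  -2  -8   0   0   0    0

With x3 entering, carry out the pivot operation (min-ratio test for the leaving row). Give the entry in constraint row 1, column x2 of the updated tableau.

Ratio test on column x3 — row 1: 17/3 = 17/3; row 2: 28/3 = 28/3; row 3: 19/1 = 19. Minimum is 17/3 at row 1 (u1 leaves); pivot element 3.
Divide row 1 by 3; eliminate column x3 from the other rows.
In the new row 1, the x2 entry is the old entry divided by the pivot: 2/3 = 2/3.

2/3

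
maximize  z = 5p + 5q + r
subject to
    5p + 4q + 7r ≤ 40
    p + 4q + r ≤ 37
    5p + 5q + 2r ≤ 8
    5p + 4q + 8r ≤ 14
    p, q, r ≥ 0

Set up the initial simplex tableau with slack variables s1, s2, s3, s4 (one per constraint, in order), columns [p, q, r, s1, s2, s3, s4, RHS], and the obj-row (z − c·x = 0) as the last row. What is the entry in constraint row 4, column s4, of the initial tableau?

1

Slack s4 belongs to constraint 4; its column is the unit vector e_4, so the entry in row 4 is 1.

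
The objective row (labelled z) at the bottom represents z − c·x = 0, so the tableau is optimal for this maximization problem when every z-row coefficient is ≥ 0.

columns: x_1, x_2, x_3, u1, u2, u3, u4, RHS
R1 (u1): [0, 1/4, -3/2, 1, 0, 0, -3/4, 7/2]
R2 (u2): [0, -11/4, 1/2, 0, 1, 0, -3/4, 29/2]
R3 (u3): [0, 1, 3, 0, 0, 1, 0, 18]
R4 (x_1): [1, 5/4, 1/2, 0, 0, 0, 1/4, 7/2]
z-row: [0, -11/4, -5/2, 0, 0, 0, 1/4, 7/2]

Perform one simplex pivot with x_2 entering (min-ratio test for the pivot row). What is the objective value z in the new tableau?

56/5

Ratio test on column x_2 — row 1: (7/2)/(1/4) = 14; row 2: entry -11/4 ≤ 0; row 3: 18/1 = 18; row 4: (7/2)/(5/4) = 14/5. Minimum is 14/5 at row 4 (x_1 leaves); pivot element 5/4.
Pivot on row 4; the z-row RHS becomes 7/2 − (-11/4)·(14/5) = 56/5.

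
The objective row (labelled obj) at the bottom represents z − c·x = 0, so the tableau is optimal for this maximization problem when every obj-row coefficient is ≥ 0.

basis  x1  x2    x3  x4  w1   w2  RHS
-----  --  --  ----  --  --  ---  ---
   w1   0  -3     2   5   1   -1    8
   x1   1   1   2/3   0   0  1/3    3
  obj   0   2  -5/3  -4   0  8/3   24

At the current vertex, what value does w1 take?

w1 is basic (row 1); its value is the RHS of that row, 8.

8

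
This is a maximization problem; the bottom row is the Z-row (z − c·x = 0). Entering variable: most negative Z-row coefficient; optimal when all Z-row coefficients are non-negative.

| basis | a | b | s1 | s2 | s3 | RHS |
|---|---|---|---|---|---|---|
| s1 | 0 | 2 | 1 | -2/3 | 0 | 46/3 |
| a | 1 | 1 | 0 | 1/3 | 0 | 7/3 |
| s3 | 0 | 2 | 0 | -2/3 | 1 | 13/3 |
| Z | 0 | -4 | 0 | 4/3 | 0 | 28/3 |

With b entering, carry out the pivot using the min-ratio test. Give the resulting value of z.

18

Ratio test on column b — row 1: (46/3)/2 = 23/3; row 2: (7/3)/1 = 7/3; row 3: (13/3)/2 = 13/6. Minimum is 13/6 at row 3 (s3 leaves); pivot element 2.
Pivot on row 3; the Z-row RHS becomes 28/3 − (-4)·(13/6) = 18.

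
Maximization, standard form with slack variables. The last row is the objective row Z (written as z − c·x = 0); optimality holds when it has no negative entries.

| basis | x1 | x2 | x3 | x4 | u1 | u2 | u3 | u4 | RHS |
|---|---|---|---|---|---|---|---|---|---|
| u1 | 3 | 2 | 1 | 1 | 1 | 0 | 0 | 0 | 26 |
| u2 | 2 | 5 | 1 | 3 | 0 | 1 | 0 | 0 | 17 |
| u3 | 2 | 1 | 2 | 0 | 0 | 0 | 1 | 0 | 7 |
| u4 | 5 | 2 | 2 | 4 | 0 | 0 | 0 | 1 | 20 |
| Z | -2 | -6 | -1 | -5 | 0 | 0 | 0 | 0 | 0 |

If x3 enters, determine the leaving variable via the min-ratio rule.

u3

Column x3 entries and ratios — u1: 26/1 = 26; u2: 17/1 = 17; u3: 7/2 = 7/2; u4: 20/2 = 10.
Smallest ratio is 7/2 in the row of u3, so u3 leaves.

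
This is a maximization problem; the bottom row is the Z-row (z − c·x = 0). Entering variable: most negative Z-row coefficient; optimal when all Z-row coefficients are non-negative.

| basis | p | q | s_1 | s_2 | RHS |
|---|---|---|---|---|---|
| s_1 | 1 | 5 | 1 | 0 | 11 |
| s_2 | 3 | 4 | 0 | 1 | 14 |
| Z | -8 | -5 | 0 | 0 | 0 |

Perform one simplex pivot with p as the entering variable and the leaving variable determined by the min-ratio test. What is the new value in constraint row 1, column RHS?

19/3

Ratio test on column p — row 1: 11/1 = 11; row 2: 14/3 = 14/3. Minimum is 14/3 at row 2 (s_2 leaves); pivot element 3.
Divide row 2 by 3; eliminate column p from the other rows.
Row 1 update in column RHS: 11 − 1·(14/3) = 19/3.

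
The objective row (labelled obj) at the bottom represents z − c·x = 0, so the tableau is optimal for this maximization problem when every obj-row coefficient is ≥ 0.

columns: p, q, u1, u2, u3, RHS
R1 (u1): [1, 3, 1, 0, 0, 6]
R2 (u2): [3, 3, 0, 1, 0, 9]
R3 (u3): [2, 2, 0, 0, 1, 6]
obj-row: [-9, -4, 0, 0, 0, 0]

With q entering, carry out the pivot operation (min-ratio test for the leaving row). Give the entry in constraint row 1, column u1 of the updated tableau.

1/3

Ratio test on column q — row 1: 6/3 = 2; row 2: 9/3 = 3; row 3: 6/2 = 3. Minimum is 2 at row 1 (u1 leaves); pivot element 3.
Divide row 1 by 3; eliminate column q from the other rows.
In the new row 1, the u1 entry is the old entry divided by the pivot: 1/3 = 1/3.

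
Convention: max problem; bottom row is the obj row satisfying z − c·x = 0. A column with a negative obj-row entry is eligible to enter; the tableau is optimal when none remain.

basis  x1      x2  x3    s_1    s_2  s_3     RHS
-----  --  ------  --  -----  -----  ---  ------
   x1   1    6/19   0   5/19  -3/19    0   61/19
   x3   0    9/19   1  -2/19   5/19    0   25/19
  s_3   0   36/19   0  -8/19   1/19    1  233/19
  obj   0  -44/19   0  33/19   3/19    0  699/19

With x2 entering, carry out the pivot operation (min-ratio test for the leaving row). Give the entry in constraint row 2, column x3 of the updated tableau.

Ratio test on column x2 — row 1: (61/19)/(6/19) = 61/6; row 2: (25/19)/(9/19) = 25/9; row 3: (233/19)/(36/19) = 233/36. Minimum is 25/9 at row 2 (x3 leaves); pivot element 9/19.
Divide row 2 by 9/19; eliminate column x2 from the other rows.
In the new row 2, the x3 entry is the old entry divided by the pivot: 1/(9/19) = 19/9.

19/9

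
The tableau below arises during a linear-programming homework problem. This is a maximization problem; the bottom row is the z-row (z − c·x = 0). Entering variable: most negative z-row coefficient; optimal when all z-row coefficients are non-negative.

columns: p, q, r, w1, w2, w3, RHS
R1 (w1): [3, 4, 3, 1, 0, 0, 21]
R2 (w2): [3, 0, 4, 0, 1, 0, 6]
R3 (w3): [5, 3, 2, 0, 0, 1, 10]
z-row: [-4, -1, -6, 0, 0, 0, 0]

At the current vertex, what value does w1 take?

21

w1 is basic (row 1); its value is the RHS of that row, 21.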